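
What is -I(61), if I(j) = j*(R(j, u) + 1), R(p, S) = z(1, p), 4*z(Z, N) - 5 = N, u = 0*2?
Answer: -2135/2 ≈ -1067.5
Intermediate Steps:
u = 0
z(Z, N) = 5/4 + N/4
R(p, S) = 5/4 + p/4
I(j) = j*(9/4 + j/4) (I(j) = j*((5/4 + j/4) + 1) = j*(9/4 + j/4))
-I(61) = -61*(9 + 61)/4 = -61*70/4 = -1*2135/2 = -2135/2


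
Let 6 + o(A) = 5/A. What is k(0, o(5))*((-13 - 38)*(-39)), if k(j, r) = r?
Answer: -9945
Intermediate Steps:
o(A) = -6 + 5/A
k(0, o(5))*((-13 - 38)*(-39)) = (-6 + 5/5)*((-13 - 38)*(-39)) = (-6 + 5*(⅕))*(-51*(-39)) = (-6 + 1)*1989 = -5*1989 = -9945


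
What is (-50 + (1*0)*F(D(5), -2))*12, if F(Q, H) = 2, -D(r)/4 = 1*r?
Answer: -600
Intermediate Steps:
D(r) = -4*r
(-50 + (1*0)*F(D(5), -2))*12 = (-50 + (1*0)*2)*12 = (-50 + 0*2)*12 = (-50 + 0)*12 = -50*12 = -600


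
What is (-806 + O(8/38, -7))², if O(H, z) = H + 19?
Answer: 223472601/361 ≈ 6.1904e+5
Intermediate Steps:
O(H, z) = 19 + H
(-806 + O(8/38, -7))² = (-806 + (19 + 8/38))² = (-806 + (19 + 8*(1/38)))² = (-806 + (19 + 4/19))² = (-806 + 365/19)² = (-14949/19)² = 223472601/361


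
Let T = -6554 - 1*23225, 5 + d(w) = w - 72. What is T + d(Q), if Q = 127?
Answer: -29729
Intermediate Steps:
d(w) = -77 + w (d(w) = -5 + (w - 72) = -5 + (-72 + w) = -77 + w)
T = -29779 (T = -6554 - 23225 = -29779)
T + d(Q) = -29779 + (-77 + 127) = -29779 + 50 = -29729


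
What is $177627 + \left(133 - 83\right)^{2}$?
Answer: $180127$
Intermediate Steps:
$177627 + \left(133 - 83\right)^{2} = 177627 + 50^{2} = 177627 + 2500 = 180127$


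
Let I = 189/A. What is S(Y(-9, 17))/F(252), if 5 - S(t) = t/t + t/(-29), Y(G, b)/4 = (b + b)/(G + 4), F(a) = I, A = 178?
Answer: 26344/9135 ≈ 2.8839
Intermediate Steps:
I = 189/178 ≈ 1.0618
F(a) = 189/178
Y(G, b) = 8*b/(4 + G) (Y(G, b) = 4*((b + b)/(G + 4)) = 4*((2*b)/(4 + G)) = 4*(2*b/(4 + G)) = 8*b/(4 + G))
S(t) = 4 + t/29 (S(t) = 5 - (t/t + t/(-29)) = 5 - (1 + t*(-1/29)) = 5 - (1 - t/29) = 5 + (-1 + t/29) = 4 + t/29)
S(Y(-9, 17))/F(252) = (4 + (8*17/(4 - 9))/29)/(189/178) = (4 + (8*17/(-5))/29)*(178/189) = (4 + (8*17*(-⅕))/29)*(178/189) = (4 + (1/29)*(-136/5))*(178/189) = (4 - 136/145)*(178/189) = (444/145)*(178/189) = 26344/9135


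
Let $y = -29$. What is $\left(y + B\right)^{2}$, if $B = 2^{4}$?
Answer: $169$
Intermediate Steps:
$B = 16$
$\left(y + B\right)^{2} = \left(-29 + 16\right)^{2} = \left(-13\right)^{2} = 169$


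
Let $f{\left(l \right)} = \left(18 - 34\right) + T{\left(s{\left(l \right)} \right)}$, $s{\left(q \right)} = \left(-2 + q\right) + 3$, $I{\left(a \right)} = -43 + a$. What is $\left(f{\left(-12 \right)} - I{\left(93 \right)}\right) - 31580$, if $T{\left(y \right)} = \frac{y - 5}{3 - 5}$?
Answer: $-31638$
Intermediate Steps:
$s{\left(q \right)} = 1 + q$
$T{\left(y \right)} = \frac{5}{2} - \frac{y}{2}$ ($T{\left(y \right)} = \frac{-5 + y}{-2} = \left(-5 + y\right) \left(- \frac{1}{2}\right) = \frac{5}{2} - \frac{y}{2}$)
$f{\left(l \right)} = -14 - \frac{l}{2}$ ($f{\left(l \right)} = \left(18 - 34\right) - \left(- \frac{5}{2} + \frac{1 + l}{2}\right) = -16 + \left(\frac{5}{2} - \left(\frac{1}{2} + \frac{l}{2}\right)\right) = -16 - \left(-2 + \frac{l}{2}\right) = -14 - \frac{l}{2}$)
$\left(f{\left(-12 \right)} - I{\left(93 \right)}\right) - 31580 = \left(\left(-14 - -6\right) - \left(-43 + 93\right)\right) - 31580 = \left(\left(-14 + 6\right) - 50\right) - 31580 = \left(-8 - 50\right) - 31580 = -58 - 31580 = -31638$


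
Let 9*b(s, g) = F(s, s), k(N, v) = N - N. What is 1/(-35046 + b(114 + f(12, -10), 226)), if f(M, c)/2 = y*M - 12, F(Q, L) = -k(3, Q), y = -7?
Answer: -1/35046 ≈ -2.8534e-5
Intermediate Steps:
k(N, v) = 0
F(Q, L) = 0 (F(Q, L) = -1*0 = 0)
f(M, c) = -24 - 14*M (f(M, c) = 2*(-7*M - 12) = 2*(-12 - 7*M) = -24 - 14*M)
b(s, g) = 0 (b(s, g) = (⅑)*0 = 0)
1/(-35046 + b(114 + f(12, -10), 226)) = 1/(-35046 + 0) = 1/(-35046) = -1/35046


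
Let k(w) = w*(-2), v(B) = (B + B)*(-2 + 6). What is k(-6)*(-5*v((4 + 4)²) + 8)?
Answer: -30624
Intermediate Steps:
v(B) = 8*B (v(B) = (2*B)*4 = 8*B)
k(w) = -2*w
k(-6)*(-5*v((4 + 4)²) + 8) = (-2*(-6))*(-40*(4 + 4)² + 8) = 12*(-40*8² + 8) = 12*(-40*64 + 8) = 12*(-5*512 + 8) = 12*(-2560 + 8) = 12*(-2552) = -30624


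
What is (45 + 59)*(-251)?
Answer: -26104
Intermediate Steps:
(45 + 59)*(-251) = 104*(-251) = -26104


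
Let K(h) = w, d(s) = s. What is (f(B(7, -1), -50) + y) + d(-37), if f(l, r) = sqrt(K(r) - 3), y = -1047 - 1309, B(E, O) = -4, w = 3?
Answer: -2393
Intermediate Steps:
K(h) = 3
y = -2356
f(l, r) = 0 (f(l, r) = sqrt(3 - 3) = sqrt(0) = 0)
(f(B(7, -1), -50) + y) + d(-37) = (0 - 2356) - 37 = -2356 - 37 = -2393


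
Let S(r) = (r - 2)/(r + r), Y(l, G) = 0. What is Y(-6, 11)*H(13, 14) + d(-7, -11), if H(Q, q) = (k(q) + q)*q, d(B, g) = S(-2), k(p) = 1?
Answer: 1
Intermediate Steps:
S(r) = (-2 + r)/(2*r) (S(r) = (-2 + r)/((2*r)) = (-2 + r)*(1/(2*r)) = (-2 + r)/(2*r))
d(B, g) = 1 (d(B, g) = (½)*(-2 - 2)/(-2) = (½)*(-½)*(-4) = 1)
H(Q, q) = q*(1 + q) (H(Q, q) = (1 + q)*q = q*(1 + q))
Y(-6, 11)*H(13, 14) + d(-7, -11) = 0*(14*(1 + 14)) + 1 = 0*(14*15) + 1 = 0*210 + 1 = 0 + 1 = 1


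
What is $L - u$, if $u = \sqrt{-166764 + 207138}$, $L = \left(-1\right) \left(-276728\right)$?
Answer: $276728 - 3 \sqrt{4486} \approx 2.7653 \cdot 10^{5}$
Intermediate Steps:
$L = 276728$
$u = 3 \sqrt{4486}$ ($u = \sqrt{40374} = 3 \sqrt{4486} \approx 200.93$)
$L - u = 276728 - 3 \sqrt{4486}$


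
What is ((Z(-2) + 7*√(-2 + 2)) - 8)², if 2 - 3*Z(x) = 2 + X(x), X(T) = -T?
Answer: 676/9 ≈ 75.111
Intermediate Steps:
Z(x) = x/3 (Z(x) = ⅔ - (2 - x)/3 = ⅔ + (-⅔ + x/3) = x/3)
((Z(-2) + 7*√(-2 + 2)) - 8)² = (((⅓)*(-2) + 7*√(-2 + 2)) - 8)² = ((-⅔ + 7*√0) - 8)² = ((-⅔ + 7*0) - 8)² = ((-⅔ + 0) - 8)² = (-⅔ - 8)² = (-26/3)² = 676/9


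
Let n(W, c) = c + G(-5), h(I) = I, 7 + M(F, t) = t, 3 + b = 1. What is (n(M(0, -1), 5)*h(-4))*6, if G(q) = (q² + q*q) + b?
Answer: -1272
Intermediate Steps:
b = -2 (b = -3 + 1 = -2)
M(F, t) = -7 + t
G(q) = -2 + 2*q² (G(q) = (q² + q*q) - 2 = (q² + q²) - 2 = 2*q² - 2 = -2 + 2*q²)
n(W, c) = 48 + c (n(W, c) = c + (-2 + 2*(-5)²) = c + (-2 + 2*25) = c + (-2 + 50) = c + 48 = 48 + c)
(n(M(0, -1), 5)*h(-4))*6 = ((48 + 5)*(-4))*6 = (53*(-4))*6 = -212*6 = -1272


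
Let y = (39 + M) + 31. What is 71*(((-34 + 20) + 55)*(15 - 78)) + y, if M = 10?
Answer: -183313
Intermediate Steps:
y = 80 (y = (39 + 10) + 31 = 49 + 31 = 80)
71*(((-34 + 20) + 55)*(15 - 78)) + y = 71*(((-34 + 20) + 55)*(15 - 78)) + 80 = 71*((-14 + 55)*(-63)) + 80 = 71*(41*(-63)) + 80 = 71*(-2583) + 80 = -183393 + 80 = -183313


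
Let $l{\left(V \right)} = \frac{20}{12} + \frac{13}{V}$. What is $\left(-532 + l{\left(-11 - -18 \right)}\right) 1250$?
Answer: $- \frac{13872500}{21} \approx -6.606 \cdot 10^{5}$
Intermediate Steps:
$l{\left(V \right)} = \frac{5}{3} + \frac{13}{V}$ ($l{\left(V \right)} = 20 \cdot \frac{1}{12} + \frac{13}{V} = \frac{5}{3} + \frac{13}{V}$)
$\left(-532 + l{\left(-11 - -18 \right)}\right) 1250 = \left(-532 + \left(\frac{5}{3} + \frac{13}{-11 - -18}\right)\right) 1250 = \left(-532 + \left(\frac{5}{3} + \frac{13}{-11 + 18}\right)\right) 1250 = \left(-532 + \left(\frac{5}{3} + \frac{13}{7}\right)\right) 1250 = \left(-532 + \frac{74}{21}\right) 1250 = \left(- \frac{11098}{21}\right) 1250 = - \frac{13872500}{21}$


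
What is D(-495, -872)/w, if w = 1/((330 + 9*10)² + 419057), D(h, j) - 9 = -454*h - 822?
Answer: 133332945069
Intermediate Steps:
D(h, j) = -813 - 454*h (D(h, j) = 9 + (-454*h - 822) = 9 + (-822 - 454*h) = -813 - 454*h)
w = 1/595457 (w = 1/((330 + 90)² + 419057) = 1/(420² + 419057) = 1/(176400 + 419057) = 1/595457 ≈ 1.6794e-6)
D(-495, -872)/w = (-813 - 454*(-495))/(1/595457) = (-813 + 224730)*595457 = 223917*595457 = 133332945069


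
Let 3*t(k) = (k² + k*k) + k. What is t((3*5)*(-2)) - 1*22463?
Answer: -21873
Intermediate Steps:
t(k) = k/3 + 2*k²/3 (t(k) = ((k² + k*k) + k)/3 = ((k² + k²) + k)/3 = (2*k² + k)/3 = (k + 2*k²)/3 = k/3 + 2*k²/3)
t((3*5)*(-2)) - 1*22463 = ((3*5)*(-2))*(1 + 2*((3*5)*(-2)))/3 - 1*22463 = (15*(-2))*(1 + 2*(15*(-2)))/3 - 22463 = (⅓)*(-30)*(1 + 2*(-30)) - 22463 = (⅓)*(-30)*(1 - 60) - 22463 = (⅓)*(-30)*(-59) - 22463 = 590 - 22463 = -21873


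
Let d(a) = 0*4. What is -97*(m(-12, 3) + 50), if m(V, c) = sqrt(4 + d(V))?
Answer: -5044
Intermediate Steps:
d(a) = 0
m(V, c) = 2 (m(V, c) = sqrt(4 + 0) = sqrt(4) = 2)
-97*(m(-12, 3) + 50) = -97*(2 + 50) = -97*52 = -5044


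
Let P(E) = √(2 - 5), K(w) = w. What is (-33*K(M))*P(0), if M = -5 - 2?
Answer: 231*I*√3 ≈ 400.1*I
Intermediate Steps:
M = -7
P(E) = I*√3 (P(E) = √(-3) = I*√3)
(-33*K(M))*P(0) = (-33*(-7))*(I*√3) = 231*(I*√3) = 231*I*√3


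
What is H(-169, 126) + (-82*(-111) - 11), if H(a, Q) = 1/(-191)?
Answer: 1736380/191 ≈ 9091.0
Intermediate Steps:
H(a, Q) = -1/191
H(-169, 126) + (-82*(-111) - 11) = -1/191 + (-82*(-111) - 11) = -1/191 + (9102 - 11) = -1/191 + 9091 = 1736380/191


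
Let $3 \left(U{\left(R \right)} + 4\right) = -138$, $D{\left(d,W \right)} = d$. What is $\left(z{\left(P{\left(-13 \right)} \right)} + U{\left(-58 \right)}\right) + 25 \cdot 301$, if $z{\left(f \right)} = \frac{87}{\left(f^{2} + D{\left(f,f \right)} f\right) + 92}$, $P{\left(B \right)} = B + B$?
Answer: $\frac{10793987}{1444} \approx 7475.1$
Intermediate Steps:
$P{\left(B \right)} = 2 B$
$U{\left(R \right)} = -50$ ($U{\left(R \right)} = -4 + \frac{1}{3} \left(-138\right) = -4 - 46 = -50$)
$z{\left(f \right)} = \frac{87}{92 + 2 f^{2}}$ ($z{\left(f \right)} = \frac{87}{\left(f^{2} + f f\right) + 92} = \frac{87}{\left(f^{2} + f^{2}\right) + 92} = \frac{87}{2 f^{2} + 92} = \frac{87}{92 + 2 f^{2}}$)
$\left(z{\left(P{\left(-13 \right)} \right)} + U{\left(-58 \right)}\right) + 25 \cdot 301 = \left(\frac{87}{2 \left(46 + \left(2 \left(-13\right)\right)^{2}\right)} - 50\right) + 25 \cdot 301 = \left(\frac{87}{2 \left(46 + \left(-26\right)^{2}\right)} - 50\right) + 7525 = \left(\frac{87}{2 \left(46 + 676\right)} - 50\right) + 7525 = \left(\frac{87}{2 \cdot 722} - 50\right) + 7525 = \left(\frac{87}{2} \cdot \frac{1}{722} - 50\right) + 7525 = \left(\frac{87}{1444} - 50\right) + 7525 = - \frac{72113}{1444} + 7525 = \frac{10793987}{1444}$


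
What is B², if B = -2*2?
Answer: 16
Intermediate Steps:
B = -4
B² = (-4)² = 16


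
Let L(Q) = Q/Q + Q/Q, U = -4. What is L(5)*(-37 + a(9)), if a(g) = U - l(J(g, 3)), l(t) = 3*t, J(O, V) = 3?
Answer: -100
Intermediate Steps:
L(Q) = 2 (L(Q) = 1 + 1 = 2)
a(g) = -13 (a(g) = -4 - 3*3 = -4 - 1*9 = -4 - 9 = -13)
L(5)*(-37 + a(9)) = 2*(-37 - 13) = 2*(-50) = -100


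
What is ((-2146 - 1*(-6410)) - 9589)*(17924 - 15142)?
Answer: -14814150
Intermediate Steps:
((-2146 - 1*(-6410)) - 9589)*(17924 - 15142) = ((-2146 + 6410) - 9589)*2782 = (4264 - 9589)*2782 = -5325*2782 = -14814150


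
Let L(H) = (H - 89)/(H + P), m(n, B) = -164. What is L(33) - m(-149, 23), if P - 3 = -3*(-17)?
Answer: 14212/87 ≈ 163.36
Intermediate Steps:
P = 54 (P = 3 - 3*(-17) = 3 + 51 = 54)
L(H) = (-89 + H)/(54 + H) (L(H) = (H - 89)/(H + 54) = (-89 + H)/(54 + H))
L(33) - m(-149, 23) = (-89 + 33)/(54 + 33) - 1*(-164) = -56/87 + 164 = 14212/87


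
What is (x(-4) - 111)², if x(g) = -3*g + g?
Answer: 10609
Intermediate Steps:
x(g) = -2*g
(x(-4) - 111)² = (-2*(-4) - 111)² = (8 - 111)² = (-103)² = 10609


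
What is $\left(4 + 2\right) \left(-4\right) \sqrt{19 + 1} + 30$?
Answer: $30 - 48 \sqrt{5} \approx -77.331$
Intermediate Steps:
$\left(4 + 2\right) \left(-4\right) \sqrt{19 + 1} + 30 = 6 \left(-4\right) \sqrt{20} + 30 = - 24 \cdot 2 \sqrt{5} + 30 = - 48 \sqrt{5} + 30 = 30 - 48 \sqrt{5}$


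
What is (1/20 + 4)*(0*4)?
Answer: 0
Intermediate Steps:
(1/20 + 4)*(0*4) = (1/20 + 4)*0 = (81/20)*0 = 0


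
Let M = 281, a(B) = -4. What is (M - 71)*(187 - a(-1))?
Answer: 40110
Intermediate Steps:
(M - 71)*(187 - a(-1)) = (281 - 71)*(187 - 1*(-4)) = 210*(187 + 4) = 210*191 = 40110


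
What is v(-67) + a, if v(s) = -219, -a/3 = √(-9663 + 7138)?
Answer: -219 - 15*I*√101 ≈ -219.0 - 150.75*I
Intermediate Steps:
a = -15*I*√101 (a = -3*√(-9663 + 7138) = -15*I*√101 ≈ -150.75*I)
v(-67) + a = -219 - 15*I*√101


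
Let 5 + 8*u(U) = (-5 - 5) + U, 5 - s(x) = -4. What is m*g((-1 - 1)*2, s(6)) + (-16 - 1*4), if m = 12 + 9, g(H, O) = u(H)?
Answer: -559/8 ≈ -69.875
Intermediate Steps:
s(x) = 9 (s(x) = 5 - 1*(-4) = 5 + 4 = 9)
u(U) = -15/8 + U/8 (u(U) = -5/8 + ((-5 - 5) + U)/8 = -5/8 + (-10 + U)/8 = -5/8 + (-5/4 + U/8) = -15/8 + U/8)
g(H, O) = -15/8 + H/8
m = 21
m*g((-1 - 1)*2, s(6)) + (-16 - 1*4) = 21*(-15/8 + ((-1 - 1)*2)/8) + (-16 - 1*4) = 21*(-15/8 + (-2*2)/8) + (-16 - 4) = 21*(-15/8 + (1/8)*(-4)) - 20 = 21*(-15/8 - 1/2) - 20 = 21*(-19/8) - 20 = -399/8 - 20 = -559/8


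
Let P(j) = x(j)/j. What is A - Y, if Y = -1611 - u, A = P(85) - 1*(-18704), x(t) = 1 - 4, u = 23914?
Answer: 3759462/85 ≈ 44229.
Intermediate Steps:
x(t) = -3
P(j) = -3/j
A = 1589837/85 (A = -3/85 - 1*(-18704) = -3*1/85 + 18704 = -3/85 + 18704 = 1589837/85 ≈ 18704.)
Y = -25525 (Y = -1611 - 1*23914 = -1611 - 23914 = -25525)
A - Y = 1589837/85 - 1*(-25525) = 1589837/85 + 25525 = 3759462/85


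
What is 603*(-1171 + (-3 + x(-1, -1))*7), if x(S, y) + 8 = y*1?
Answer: -756765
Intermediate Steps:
x(S, y) = -8 + y (x(S, y) = -8 + y*1 = -8 + y)
603*(-1171 + (-3 + x(-1, -1))*7) = 603*(-1171 + (-3 + (-8 - 1))*7) = 603*(-1171 + (-3 - 9)*7) = 603*(-1171 - 12*7) = 603*(-1171 - 84) = 603*(-1255) = -756765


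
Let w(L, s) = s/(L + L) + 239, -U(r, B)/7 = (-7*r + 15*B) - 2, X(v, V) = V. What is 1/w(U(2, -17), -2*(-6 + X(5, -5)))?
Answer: 1897/453394 ≈ 0.0041840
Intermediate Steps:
U(r, B) = 14 - 105*B + 49*r (U(r, B) = -7*((-7*r + 15*B) - 2) = -7*(-2 - 7*r + 15*B) = 14 - 105*B + 49*r)
w(L, s) = 239 + s/(2*L) (w(L, s) = s/((2*L)) + 239 = (1/(2*L))*s + 239 = s/(2*L) + 239 = 239 + s/(2*L))
1/w(U(2, -17), -2*(-6 + X(5, -5))) = 1/(239 + (-2*(-6 - 5))/(2*(14 - 105*(-17) + 49*2))) = 1/(239 + (-2*(-11))/(2*(14 + 1785 + 98))) = 1/(239 + (½)*22/1897) = 1/(239 + (½)*22*(1/1897)) = 1/(239 + 11/1897) = 1/(453394/1897) = 1897/453394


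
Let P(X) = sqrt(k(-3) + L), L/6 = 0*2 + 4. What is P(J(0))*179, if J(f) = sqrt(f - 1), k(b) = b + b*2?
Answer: 179*sqrt(15) ≈ 693.26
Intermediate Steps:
k(b) = 3*b (k(b) = b + 2*b = 3*b)
J(f) = sqrt(-1 + f)
L = 24 (L = 6*(0*2 + 4) = 6*(0 + 4) = 6*4 = 24)
P(X) = sqrt(15) (P(X) = sqrt(3*(-3) + 24) = sqrt(-9 + 24) = sqrt(15))
P(J(0))*179 = sqrt(15)*179 = 179*sqrt(15)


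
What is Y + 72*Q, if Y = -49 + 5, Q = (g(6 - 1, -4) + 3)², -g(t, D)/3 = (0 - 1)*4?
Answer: 16156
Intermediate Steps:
g(t, D) = 12 (g(t, D) = -3*(0 - 1)*4 = -(-3)*4 = -3*(-4) = 12)
Q = 225 (Q = (12 + 3)² = 15² = 225)
Y = -44
Y + 72*Q = -44 + 72*225 = -44 + 16200 = 16156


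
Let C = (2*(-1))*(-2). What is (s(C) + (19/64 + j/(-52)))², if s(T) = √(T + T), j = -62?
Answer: 7072913/692224 + 1239*√2/208 ≈ 18.642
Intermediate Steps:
C = 4 (C = -2*(-2) = 4)
s(T) = √2*√T (s(T) = √(2*T) = √2*√T)
(s(C) + (19/64 + j/(-52)))² = (√2*√4 + (19/64 - 62/(-52)))² = (√2*2 + (19*(1/64) - 62*(-1/52)))² = (2*√2 + (19/64 + 31/26))² = (2*√2 + 1239/832)² = (1239/832 + 2*√2)²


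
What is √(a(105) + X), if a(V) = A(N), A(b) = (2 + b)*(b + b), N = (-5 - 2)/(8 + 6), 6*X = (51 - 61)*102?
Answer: 7*I*√14/2 ≈ 13.096*I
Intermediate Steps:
X = -170 (X = ((51 - 61)*102)/6 = (-10*102)/6 = (⅙)*(-1020) = -170)
N = -½ (N = -7/14 = -7*1/14 = -½ ≈ -0.50000)
A(b) = 2*b*(2 + b) (A(b) = (2 + b)*(2*b) = 2*b*(2 + b))
a(V) = -3/2 (a(V) = 2*(-½)*(2 - ½) = 2*(-½)*(3/2) = -3/2)
√(a(105) + X) = √(-3/2 - 170) = √(-343/2) = 7*I*√14/2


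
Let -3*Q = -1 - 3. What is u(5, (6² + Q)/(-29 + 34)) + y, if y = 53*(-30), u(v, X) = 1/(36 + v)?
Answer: -65189/41 ≈ -1590.0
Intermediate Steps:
Q = 4/3 (Q = -(-1 - 3)/3 = -⅓*(-4) = 4/3 ≈ 1.3333)
y = -1590
u(5, (6² + Q)/(-29 + 34)) + y = 1/(36 + 5) - 1590 = 1/41 - 1590 = -65189/41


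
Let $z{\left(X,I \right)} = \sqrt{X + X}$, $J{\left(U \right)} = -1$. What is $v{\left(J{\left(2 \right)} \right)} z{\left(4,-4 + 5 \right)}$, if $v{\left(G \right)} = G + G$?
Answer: $- 4 \sqrt{2} \approx -5.6569$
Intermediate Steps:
$v{\left(G \right)} = 2 G$
$z{\left(X,I \right)} = \sqrt{2} \sqrt{X}$ ($z{\left(X,I \right)} = \sqrt{2 X} = \sqrt{2} \sqrt{X}$)
$v{\left(J{\left(2 \right)} \right)} z{\left(4,-4 + 5 \right)} = 2 \left(-1\right) \sqrt{2} \sqrt{4} = - 2 \sqrt{2} \cdot 2 = - 2 \cdot 2 \sqrt{2} = - 4 \sqrt{2}$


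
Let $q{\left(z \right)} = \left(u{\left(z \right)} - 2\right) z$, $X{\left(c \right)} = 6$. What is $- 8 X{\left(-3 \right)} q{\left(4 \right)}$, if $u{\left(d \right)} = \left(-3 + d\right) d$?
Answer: $-384$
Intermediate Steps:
$u{\left(d \right)} = d \left(-3 + d\right)$
$q{\left(z \right)} = z \left(-2 + z \left(-3 + z\right)\right)$ ($q{\left(z \right)} = \left(z \left(-3 + z\right) - 2\right) z = \left(-2 + z \left(-3 + z\right)\right) z = z \left(-2 + z \left(-3 + z\right)\right)$)
$- 8 X{\left(-3 \right)} q{\left(4 \right)} = \left(-8\right) 6 \cdot 4 \left(-2 + 4 \left(-3 + 4\right)\right) = - 48 \cdot 4 \left(-2 + 4 \cdot 1\right) = - 48 \cdot 4 \left(-2 + 4\right) = - 48 \cdot 4 \cdot 2 = \left(-48\right) 8 = -384$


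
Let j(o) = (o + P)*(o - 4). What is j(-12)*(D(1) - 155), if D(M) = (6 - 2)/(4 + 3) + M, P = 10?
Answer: -34368/7 ≈ -4909.7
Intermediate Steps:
j(o) = (-4 + o)*(10 + o) (j(o) = (o + 10)*(o - 4) = (10 + o)*(-4 + o) = (-4 + o)*(10 + o))
D(M) = 4/7 + M
j(-12)*(D(1) - 155) = (-40 + (-12)**2 + 6*(-12))*((4/7 + 1) - 155) = (-40 + 144 - 72)*(11/7 - 155) = 32*(-1074/7) = -34368/7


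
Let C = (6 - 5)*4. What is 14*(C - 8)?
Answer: -56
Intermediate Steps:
C = 4 (C = 1*4 = 4)
14*(C - 8) = 14*(4 - 8) = 14*(-4) = -56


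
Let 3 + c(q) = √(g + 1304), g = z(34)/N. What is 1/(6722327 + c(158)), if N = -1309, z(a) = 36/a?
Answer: 74795937986/502802529011290517 - 17*√2234377838/1005605058022581034 ≈ 1.4876e-7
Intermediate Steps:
g = -18/22253 (g = (36/34)/(-1309) = (36*(1/34))*(-1/1309) = (18/17)*(-1/1309) = -18/22253 ≈ -0.00080888)
c(q) = -3 + √2234377838/1309 (c(q) = -3 + √(-18/22253 + 1304) = -3 + √(29017894/22253) = -3 + √2234377838/1309)
1/(6722327 + c(158)) = 1/(6722327 + (-3 + √2234377838/1309)) = 1/(6722324 + √2234377838/1309)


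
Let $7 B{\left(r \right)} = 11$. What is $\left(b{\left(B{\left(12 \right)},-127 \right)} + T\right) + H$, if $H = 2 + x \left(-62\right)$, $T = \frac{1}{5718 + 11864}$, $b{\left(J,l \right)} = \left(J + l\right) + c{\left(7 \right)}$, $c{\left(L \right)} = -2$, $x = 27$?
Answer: $- \frac{221462865}{123074} \approx -1799.4$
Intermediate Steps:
$B{\left(r \right)} = \frac{11}{7}$ ($B{\left(r \right)} = \frac{1}{7} \cdot 11 = \frac{11}{7}$)
$b{\left(J,l \right)} = -2 + J + l$ ($b{\left(J,l \right)} = \left(J + l\right) - 2 = -2 + J + l$)
$T = \frac{1}{17582} \approx 5.6876 \cdot 10^{-5}$
$H = -1672$ ($H = 2 + 27 \left(-62\right) = 2 - 1674 = -1672$)
$\left(b{\left(B{\left(12 \right)},-127 \right)} + T\right) + H = \left(\left(-2 + \frac{11}{7} - 127\right) + \frac{1}{17582}\right) - 1672 = \left(- \frac{892}{7} + \frac{1}{17582}\right) - 1672 = - \frac{15683137}{123074} - 1672 = - \frac{221462865}{123074}$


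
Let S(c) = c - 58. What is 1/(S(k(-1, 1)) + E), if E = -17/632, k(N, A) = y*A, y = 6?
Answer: -632/32881 ≈ -0.019221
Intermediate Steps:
k(N, A) = 6*A
S(c) = -58 + c
E = -17/632 (E = -17*1/632 = -17/632 ≈ -0.026899)
1/(S(k(-1, 1)) + E) = 1/((-58 + 6*1) - 17/632) = 1/((-58 + 6) - 17/632) = 1/(-52 - 17/632) = 1/(-32881/632) = -632/32881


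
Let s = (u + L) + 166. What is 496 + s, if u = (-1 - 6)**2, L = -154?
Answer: 557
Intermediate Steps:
u = 49 (u = (-7)**2 = 49)
s = 61 (s = (49 - 154) + 166 = -105 + 166 = 61)
496 + s = 496 + 61 = 557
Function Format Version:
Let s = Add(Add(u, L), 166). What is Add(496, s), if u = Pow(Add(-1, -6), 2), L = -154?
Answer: 557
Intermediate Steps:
u = 49 (u = Pow(-7, 2) = 49)
s = 61 (s = Add(Add(49, -154), 166) = Add(-105, 166) = 61)
Add(496, s) = Add(496, 61) = 557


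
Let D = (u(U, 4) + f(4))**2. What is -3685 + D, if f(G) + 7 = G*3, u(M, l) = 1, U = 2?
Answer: -3649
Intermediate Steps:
f(G) = -7 + 3*G (f(G) = -7 + G*3 = -7 + 3*G)
D = 36 (D = (1 + (-7 + 3*4))**2 = (1 + (-7 + 12))**2 = (1 + 5)**2 = 6**2 = 36)
-3685 + D = -3685 + 36 = -3649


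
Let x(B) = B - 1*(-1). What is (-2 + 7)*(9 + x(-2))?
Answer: 40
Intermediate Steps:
x(B) = 1 + B (x(B) = B + 1 = 1 + B)
(-2 + 7)*(9 + x(-2)) = (-2 + 7)*(9 + (1 - 2)) = 5*(9 - 1) = 5*8 = 40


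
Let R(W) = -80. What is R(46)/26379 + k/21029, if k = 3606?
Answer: 93440354/554723991 ≈ 0.16844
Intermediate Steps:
R(46)/26379 + k/21029 = -80/26379 + 3606/21029 = 93440354/554723991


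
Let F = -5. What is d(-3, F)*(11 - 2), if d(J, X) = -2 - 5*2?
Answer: -108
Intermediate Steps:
d(J, X) = -12 (d(J, X) = -2 - 10 = -12)
d(-3, F)*(11 - 2) = -12*(11 - 2) = -12*9 = -108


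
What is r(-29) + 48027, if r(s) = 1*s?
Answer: 47998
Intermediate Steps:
r(s) = s
r(-29) + 48027 = -29 + 48027 = 47998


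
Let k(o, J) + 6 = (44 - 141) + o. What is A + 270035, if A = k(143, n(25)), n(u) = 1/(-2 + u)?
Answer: 270075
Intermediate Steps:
k(o, J) = -103 + o (k(o, J) = -6 + ((44 - 141) + o) = -6 + (-97 + o) = -103 + o)
A = 40 (A = -103 + 143 = 40)
A + 270035 = 40 + 270035 = 270075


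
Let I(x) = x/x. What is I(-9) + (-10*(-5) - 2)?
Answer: 49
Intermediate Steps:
I(x) = 1
I(-9) + (-10*(-5) - 2) = 1 + (-10*(-5) - 2) = 1 + (50 - 2) = 1 + 48 = 49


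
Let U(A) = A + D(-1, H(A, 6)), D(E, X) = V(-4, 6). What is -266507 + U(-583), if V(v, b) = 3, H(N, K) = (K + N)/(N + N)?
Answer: -267087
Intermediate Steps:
H(N, K) = (K + N)/(2*N) (H(N, K) = (K + N)/((2*N)) = (K + N)*(1/(2*N)) = (K + N)/(2*N))
D(E, X) = 3
U(A) = 3 + A (U(A) = A + 3 = 3 + A)
-266507 + U(-583) = -266507 + (3 - 583) = -266507 - 580 = -267087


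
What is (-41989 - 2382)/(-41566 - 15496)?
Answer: 44371/57062 ≈ 0.77759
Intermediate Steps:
(-41989 - 2382)/(-41566 - 15496) = -44371/(-57062) = -44371*(-1/57062) = 44371/57062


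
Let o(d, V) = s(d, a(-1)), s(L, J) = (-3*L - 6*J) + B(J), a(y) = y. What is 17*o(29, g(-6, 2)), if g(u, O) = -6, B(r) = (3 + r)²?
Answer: -1309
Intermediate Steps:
s(L, J) = (3 + J)² - 6*J - 3*L (s(L, J) = (-3*L - 6*J) + (3 + J)² = (-6*J - 3*L) + (3 + J)² = (3 + J)² - 6*J - 3*L)
o(d, V) = 10 - 3*d (o(d, V) = 9 + (-1)² - 3*d = 9 + 1 - 3*d = 10 - 3*d)
17*o(29, g(-6, 2)) = 17*(10 - 3*29) = 17*(10 - 87) = 17*(-77) = -1309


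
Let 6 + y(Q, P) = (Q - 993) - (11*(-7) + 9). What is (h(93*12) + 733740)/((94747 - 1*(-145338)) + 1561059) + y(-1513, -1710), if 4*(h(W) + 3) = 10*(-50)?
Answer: -1100315581/450286 ≈ -2443.6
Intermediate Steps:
y(Q, P) = -931 + Q (y(Q, P) = -6 + ((Q - 993) - (11*(-7) + 9)) = -6 + ((-993 + Q) - (-77 + 9)) = -6 + ((-993 + Q) - 1*(-68)) = -6 + ((-993 + Q) + 68) = -6 + (-925 + Q) = -931 + Q)
h(W) = -128 (h(W) = -3 + (10*(-50))/4 = -3 + (¼)*(-500) = -3 - 125 = -128)
(h(93*12) + 733740)/((94747 - 1*(-145338)) + 1561059) + y(-1513, -1710) = (-128 + 733740)/((94747 - 1*(-145338)) + 1561059) + (-931 - 1513) = 733612/((94747 + 145338) + 1561059) - 2444 = 733612/(240085 + 1561059) - 2444 = 733612/1801144 - 2444 = 733612*(1/1801144) - 2444 = 183403/450286 - 2444 = -1100315581/450286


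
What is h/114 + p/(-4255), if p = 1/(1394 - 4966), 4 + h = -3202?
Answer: -1282303817/45596580 ≈ -28.123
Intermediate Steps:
h = -3206 (h = -4 - 3202 = -3206)
p = -1/3572 (p = 1/(-3572) = -1/3572 ≈ -0.00027996)
h/114 + p/(-4255) = -3206/114 - 1/3572/(-4255) = -3206*1/114 - 1/3572*(-1/4255) = -1603/57 + 1/15198860 = -1282303817/45596580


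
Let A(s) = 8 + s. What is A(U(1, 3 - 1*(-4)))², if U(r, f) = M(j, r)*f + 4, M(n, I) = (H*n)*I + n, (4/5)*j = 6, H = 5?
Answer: 106929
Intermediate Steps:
j = 15/2 (j = (5/4)*6 = 15/2 ≈ 7.5000)
M(n, I) = n + 5*I*n (M(n, I) = (5*n)*I + n = 5*I*n + n = n + 5*I*n)
U(r, f) = 4 + f*(15/2 + 75*r/2) (U(r, f) = (15*(1 + 5*r)/2)*f + 4 = (15/2 + 75*r/2)*f + 4 = f*(15/2 + 75*r/2) + 4 = 4 + f*(15/2 + 75*r/2))
A(U(1, 3 - 1*(-4)))² = (8 + (4 + 15*(3 - 1*(-4))*(1 + 5*1)/2))² = (8 + (4 + 15*(3 + 4)*(1 + 5)/2))² = (8 + (4 + (15/2)*7*6))² = (8 + (4 + 315))² = (8 + 319)² = 327² = 106929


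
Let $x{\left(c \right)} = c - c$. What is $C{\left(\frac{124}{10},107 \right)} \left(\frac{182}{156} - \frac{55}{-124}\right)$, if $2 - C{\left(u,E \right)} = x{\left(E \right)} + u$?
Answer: $- \frac{7787}{465} \approx -16.746$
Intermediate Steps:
$x{\left(c \right)} = 0$
$C{\left(u,E \right)} = 2 - u$ ($C{\left(u,E \right)} = 2 - \left(0 + u\right) = 2 - u$)
$C{\left(\frac{124}{10},107 \right)} \left(\frac{182}{156} - \frac{55}{-124}\right) = \left(2 - \frac{124}{10}\right) \left(\frac{182}{156} - \frac{55}{-124}\right) = \left(2 - 124 \cdot \frac{1}{10}\right) \left(182 \cdot \frac{1}{156} - - \frac{55}{124}\right) = \left(2 - \frac{62}{5}\right) \left(\frac{7}{6} + \frac{55}{124}\right) = \left(2 - \frac{62}{5}\right) \frac{599}{372} = \left(- \frac{52}{5}\right) \frac{599}{372} = - \frac{7787}{465}$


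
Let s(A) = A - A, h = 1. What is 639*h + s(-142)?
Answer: 639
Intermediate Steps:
s(A) = 0
639*h + s(-142) = 639*1 + 0 = 639 + 0 = 639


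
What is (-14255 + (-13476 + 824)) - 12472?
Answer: -39379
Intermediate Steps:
(-14255 + (-13476 + 824)) - 12472 = (-14255 - 12652) - 12472 = -26907 - 12472 = -39379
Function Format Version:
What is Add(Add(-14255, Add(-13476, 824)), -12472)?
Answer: -39379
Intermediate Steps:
Add(Add(-14255, Add(-13476, 824)), -12472) = Add(Add(-14255, -12652), -12472) = Add(-26907, -12472) = -39379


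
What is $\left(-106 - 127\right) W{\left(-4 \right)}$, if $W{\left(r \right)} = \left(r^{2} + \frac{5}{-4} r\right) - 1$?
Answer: $-4660$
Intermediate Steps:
$W{\left(r \right)} = -1 + r^{2} - \frac{5 r}{4}$ ($W{\left(r \right)} = \left(r^{2} + 5 \left(- \frac{1}{4}\right) r\right) - 1 = \left(r^{2} - \frac{5 r}{4}\right) - 1 = -1 + r^{2} - \frac{5 r}{4}$)
$\left(-106 - 127\right) W{\left(-4 \right)} = \left(-106 - 127\right) \left(-1 + \left(-4\right)^{2} - -5\right) = - 233 \left(-1 + 16 + 5\right) = \left(-233\right) 20 = -4660$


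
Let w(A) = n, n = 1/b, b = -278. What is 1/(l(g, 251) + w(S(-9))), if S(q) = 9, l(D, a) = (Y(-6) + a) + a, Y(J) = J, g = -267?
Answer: 278/137887 ≈ 0.0020161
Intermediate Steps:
l(D, a) = -6 + 2*a (l(D, a) = (-6 + a) + a = -6 + 2*a)
n = -1/278 (n = 1/(-278) = -1/278 ≈ -0.0035971)
w(A) = -1/278
1/(l(g, 251) + w(S(-9))) = 1/((-6 + 2*251) - 1/278) = 1/((-6 + 502) - 1/278) = 1/(496 - 1/278) = 1/(137887/278) = 278/137887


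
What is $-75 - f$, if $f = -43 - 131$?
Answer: $99$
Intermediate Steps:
$f = -174$ ($f = -43 - 131 = -174$)
$-75 - f = -75 - -174 = -75 + 174 = 99$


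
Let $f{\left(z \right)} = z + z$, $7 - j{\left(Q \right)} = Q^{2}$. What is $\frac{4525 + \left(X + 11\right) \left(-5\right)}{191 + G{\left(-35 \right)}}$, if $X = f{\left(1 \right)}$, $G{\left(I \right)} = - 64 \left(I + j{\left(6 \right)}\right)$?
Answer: $\frac{4460}{4287} \approx 1.0404$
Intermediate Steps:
$j{\left(Q \right)} = 7 - Q^{2}$
$G{\left(I \right)} = 1856 - 64 I$ ($G{\left(I \right)} = - 64 \left(I + \left(7 - 6^{2}\right)\right) = - 64 \left(I + \left(7 - 36\right)\right) = - 64 \left(I - 29\right) = - 64 \left(-29 + I\right) = 1856 - 64 I$)
$f{\left(z \right)} = 2 z$
$X = 2$ ($X = 2 \cdot 1 = 2$)
$\frac{4525 + \left(X + 11\right) \left(-5\right)}{191 + G{\left(-35 \right)}} = \frac{4525 + \left(2 + 11\right) \left(-5\right)}{191 + \left(1856 - -2240\right)} = \frac{4525 + 13 \left(-5\right)}{191 + \left(1856 + 2240\right)} = \frac{4525 - 65}{191 + 4096} = \frac{4460}{4287}$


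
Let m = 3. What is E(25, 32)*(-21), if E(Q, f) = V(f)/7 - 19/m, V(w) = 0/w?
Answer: 133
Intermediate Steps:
V(w) = 0
E(Q, f) = -19/3 (E(Q, f) = 0/7 - 19/3 = 0*(⅐) - 19*⅓ = 0 - 19/3 = -19/3)
E(25, 32)*(-21) = -19/3*(-21) = 133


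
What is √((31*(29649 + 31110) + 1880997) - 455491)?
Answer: √3309035 ≈ 1819.1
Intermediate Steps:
√((31*(29649 + 31110) + 1880997) - 455491) = √((31*60759 + 1880997) - 455491) = √((1883529 + 1880997) - 455491) = √(3764526 - 455491) = √3309035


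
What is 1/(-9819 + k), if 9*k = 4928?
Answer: -9/83443 ≈ -0.00010786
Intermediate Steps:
k = 4928/9 (k = (1/9)*4928 = 4928/9 ≈ 547.56)
1/(-9819 + k) = 1/(-9819 + 4928/9) = 1/(-83443/9) = -9/83443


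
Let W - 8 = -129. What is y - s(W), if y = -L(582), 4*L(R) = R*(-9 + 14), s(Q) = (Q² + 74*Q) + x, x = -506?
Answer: -11817/2 ≈ -5908.5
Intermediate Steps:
W = -121 (W = 8 - 129 = -121)
s(Q) = -506 + Q² + 74*Q (s(Q) = (Q² + 74*Q) - 506 = -506 + Q² + 74*Q)
L(R) = 5*R/4 (L(R) = (R*(-9 + 14))/4 = (R*5)/4 = (5*R)/4 = 5*R/4)
y = -1455/2 (y = -5*582/4 = -1*1455/2 = -1455/2 ≈ -727.50)
y - s(W) = -1455/2 - (-506 + (-121)² + 74*(-121)) = -1455/2 - (-506 + 14641 - 8954) = -1455/2 - 1*5181 = -1455/2 - 5181 = -11817/2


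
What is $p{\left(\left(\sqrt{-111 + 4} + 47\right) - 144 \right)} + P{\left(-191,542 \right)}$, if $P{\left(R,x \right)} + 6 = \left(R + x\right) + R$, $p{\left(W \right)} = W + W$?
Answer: $-40 + 2 i \sqrt{107} \approx -40.0 + 20.688 i$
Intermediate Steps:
$p{\left(W \right)} = 2 W$
$P{\left(R,x \right)} = -6 + x + 2 R$ ($P{\left(R,x \right)} = -6 + \left(\left(R + x\right) + R\right) = -6 + \left(x + 2 R\right) = -6 + x + 2 R$)
$p{\left(\left(\sqrt{-111 + 4} + 47\right) - 144 \right)} + P{\left(-191,542 \right)} = 2 \left(\left(\sqrt{-111 + 4} + 47\right) - 144\right) + \left(-6 + 542 + 2 \left(-191\right)\right) = 2 \left(\left(\sqrt{-107} + 47\right) - 144\right) - -154 = 2 \left(\left(i \sqrt{107} + 47\right) - 144\right) + 154 = 2 \left(\left(47 + i \sqrt{107}\right) - 144\right) + 154 = 2 \left(-97 + i \sqrt{107}\right) + 154 = \left(-194 + 2 i \sqrt{107}\right) + 154 = -40 + 2 i \sqrt{107}$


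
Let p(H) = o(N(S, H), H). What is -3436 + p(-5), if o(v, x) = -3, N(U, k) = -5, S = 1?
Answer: -3439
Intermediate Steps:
p(H) = -3
-3436 + p(-5) = -3436 - 3 = -3439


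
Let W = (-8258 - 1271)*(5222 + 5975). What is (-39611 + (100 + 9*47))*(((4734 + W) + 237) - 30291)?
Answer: 4171531281904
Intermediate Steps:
W = -106696213 (W = -9529*11197 = -106696213)
(-39611 + (100 + 9*47))*(((4734 + W) + 237) - 30291) = (-39611 + (100 + 9*47))*(((4734 - 106696213) + 237) - 30291) = (-39611 + (100 + 423))*((-106691479 + 237) - 30291) = (-39611 + 523)*(-106691242 - 30291) = -39088*(-106721533) = 4171531281904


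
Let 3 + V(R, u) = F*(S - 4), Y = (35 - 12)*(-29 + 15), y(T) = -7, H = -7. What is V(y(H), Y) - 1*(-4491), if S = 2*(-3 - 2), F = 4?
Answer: 4432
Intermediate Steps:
S = -10 (S = 2*(-5) = -10)
Y = -322 (Y = 23*(-14) = -322)
V(R, u) = -59 (V(R, u) = -3 + 4*(-10 - 4) = -3 + 4*(-14) = -3 - 56 = -59)
V(y(H), Y) - 1*(-4491) = -59 - 1*(-4491) = -59 + 4491 = 4432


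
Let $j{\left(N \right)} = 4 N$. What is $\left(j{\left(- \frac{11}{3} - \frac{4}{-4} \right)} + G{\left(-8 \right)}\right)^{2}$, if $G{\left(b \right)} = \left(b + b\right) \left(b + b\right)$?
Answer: $\frac{541696}{9} \approx 60188.0$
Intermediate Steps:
$G{\left(b \right)} = 4 b^{2}$ ($G{\left(b \right)} = 2 b 2 b = 4 b^{2}$)
$\left(j{\left(- \frac{11}{3} - \frac{4}{-4} \right)} + G{\left(-8 \right)}\right)^{2} = \left(4 \left(- \frac{11}{3} - \frac{4}{-4}\right) + 4 \left(-8\right)^{2}\right)^{2} = \left(4 \left(\left(-11\right) \frac{1}{3} - -1\right) + 4 \cdot 64\right)^{2} = \left(4 \left(- \frac{11}{3} + 1\right) + 256\right)^{2} = \left(4 \left(- \frac{8}{3}\right) + 256\right)^{2} = \left(- \frac{32}{3} + 256\right)^{2} = \left(\frac{736}{3}\right)^{2} = \frac{541696}{9}$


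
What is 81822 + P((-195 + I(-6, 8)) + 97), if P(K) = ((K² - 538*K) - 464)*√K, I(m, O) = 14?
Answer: 81822 + 103568*I*√21 ≈ 81822.0 + 4.7461e+5*I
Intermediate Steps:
P(K) = √K*(-464 + K² - 538*K) (P(K) = (-464 + K² - 538*K)*√K = √K*(-464 + K² - 538*K))
81822 + P((-195 + I(-6, 8)) + 97) = 81822 + √((-195 + 14) + 97)*(-464 + ((-195 + 14) + 97)² - 538*((-195 + 14) + 97)) = 81822 + √(-181 + 97)*(-464 + (-181 + 97)² - 538*(-181 + 97)) = 81822 + √(-84)*(-464 + (-84)² - 538*(-84)) = 81822 + (2*I*√21)*(-464 + 7056 + 45192) = 81822 + (2*I*√21)*51784 = 81822 + 103568*I*√21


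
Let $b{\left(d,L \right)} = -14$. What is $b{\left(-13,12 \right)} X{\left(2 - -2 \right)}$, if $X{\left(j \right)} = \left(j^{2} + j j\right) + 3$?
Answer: $-490$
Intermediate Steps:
$X{\left(j \right)} = 3 + 2 j^{2}$ ($X{\left(j \right)} = \left(j^{2} + j^{2}\right) + 3 = 2 j^{2} + 3 = 3 + 2 j^{2}$)
$b{\left(-13,12 \right)} X{\left(2 - -2 \right)} = - 14 \left(3 + 2 \left(2 - -2\right)^{2}\right) = - 14 \left(3 + 2 \left(2 + 2\right)^{2}\right) = - 14 \left(3 + 2 \cdot 4^{2}\right) = - 14 \left(3 + 2 \cdot 16\right) = - 14 \left(3 + 32\right) = \left(-14\right) 35 = -490$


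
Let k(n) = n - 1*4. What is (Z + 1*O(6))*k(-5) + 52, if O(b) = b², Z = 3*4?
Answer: -380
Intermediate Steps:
k(n) = -4 + n (k(n) = n - 4 = -4 + n)
Z = 12
(Z + 1*O(6))*k(-5) + 52 = (12 + 1*6²)*(-4 - 5) + 52 = (12 + 1*36)*(-9) + 52 = (12 + 36)*(-9) + 52 = 48*(-9) + 52 = -432 + 52 = -380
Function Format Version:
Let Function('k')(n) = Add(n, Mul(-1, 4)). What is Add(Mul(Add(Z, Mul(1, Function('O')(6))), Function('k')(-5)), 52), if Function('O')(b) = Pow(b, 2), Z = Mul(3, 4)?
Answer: -380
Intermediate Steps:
Function('k')(n) = Add(-4, n) (Function('k')(n) = Add(n, -4) = Add(-4, n))
Z = 12
Add(Mul(Add(Z, Mul(1, Function('O')(6))), Function('k')(-5)), 52) = Add(Mul(Add(12, Mul(1, Pow(6, 2))), Add(-4, -5)), 52) = Add(Mul(Add(12, Mul(1, 36)), -9), 52) = Add(Mul(Add(12, 36), -9), 52) = Add(Mul(48, -9), 52) = Add(-432, 52) = -380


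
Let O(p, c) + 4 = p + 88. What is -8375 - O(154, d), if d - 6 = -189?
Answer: -8613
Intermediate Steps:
d = -183 (d = 6 - 189 = -183)
O(p, c) = 84 + p (O(p, c) = -4 + (p + 88) = -4 + (88 + p) = 84 + p)
-8375 - O(154, d) = -8375 - (84 + 154) = -8375 - 1*238 = -8375 - 238 = -8613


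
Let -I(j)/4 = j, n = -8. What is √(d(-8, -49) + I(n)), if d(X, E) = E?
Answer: I*√17 ≈ 4.1231*I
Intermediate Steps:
I(j) = -4*j
√(d(-8, -49) + I(n)) = √(-49 - 4*(-8)) = √(-49 + 32) = √(-17) = I*√17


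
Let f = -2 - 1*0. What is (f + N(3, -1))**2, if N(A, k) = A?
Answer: 1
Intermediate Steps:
f = -2 (f = -2 + 0 = -2)
(f + N(3, -1))**2 = (-2 + 3)**2 = 1**2 = 1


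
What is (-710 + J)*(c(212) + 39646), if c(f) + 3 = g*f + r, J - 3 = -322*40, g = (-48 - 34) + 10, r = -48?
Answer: -330585297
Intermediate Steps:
g = -72 (g = -82 + 10 = -72)
J = -12877 (J = 3 - 322*40 = 3 - 12880 = -12877)
c(f) = -51 - 72*f (c(f) = -3 + (-72*f - 48) = -3 + (-48 - 72*f) = -51 - 72*f)
(-710 + J)*(c(212) + 39646) = (-710 - 12877)*((-51 - 72*212) + 39646) = -13587*((-51 - 15264) + 39646) = -13587*(-15315 + 39646) = -13587*24331 = -330585297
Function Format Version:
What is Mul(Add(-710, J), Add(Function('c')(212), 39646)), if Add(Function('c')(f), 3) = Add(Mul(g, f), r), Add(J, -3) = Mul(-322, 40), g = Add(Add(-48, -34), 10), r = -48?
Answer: -330585297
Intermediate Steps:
g = -72 (g = Add(-82, 10) = -72)
J = -12877 (J = Add(3, Mul(-322, 40)) = Add(3, -12880) = -12877)
Function('c')(f) = Add(-51, Mul(-72, f)) (Function('c')(f) = Add(-3, Add(Mul(-72, f), -48)) = Add(-3, Add(-48, Mul(-72, f))) = Add(-51, Mul(-72, f)))
Mul(Add(-710, J), Add(Function('c')(212), 39646)) = Mul(Add(-710, -12877), Add(Add(-51, Mul(-72, 212)), 39646)) = Mul(-13587, Add(Add(-51, -15264), 39646)) = Mul(-13587, Add(-15315, 39646)) = Mul(-13587, 24331) = -330585297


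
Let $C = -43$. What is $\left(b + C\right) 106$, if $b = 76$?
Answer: $3498$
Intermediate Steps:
$\left(b + C\right) 106 = \left(76 - 43\right) 106 = 33 \cdot 106 = 3498$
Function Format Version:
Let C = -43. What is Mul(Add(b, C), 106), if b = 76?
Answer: 3498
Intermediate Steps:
Mul(Add(b, C), 106) = Mul(Add(76, -43), 106) = Mul(33, 106) = 3498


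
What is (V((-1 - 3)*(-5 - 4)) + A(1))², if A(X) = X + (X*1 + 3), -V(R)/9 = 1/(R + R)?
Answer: 1521/64 ≈ 23.766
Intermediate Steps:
V(R) = -9/(2*R) (V(R) = -9/(R + R) = -9*1/(2*R) = -9/(2*R))
A(X) = 3 + 2*X (A(X) = X + (X + 3) = X + (3 + X) = 3 + 2*X)
(V((-1 - 3)*(-5 - 4)) + A(1))² = (-9*1/((-1 - 3)*(-5 - 4))/2 + (3 + 2*1))² = (-9/(2*((-4*(-9)))) + (3 + 2))² = (-9/2/36 + 5)² = (-9/2*1/36 + 5)² = (-⅛ + 5)² = (39/8)² = 1521/64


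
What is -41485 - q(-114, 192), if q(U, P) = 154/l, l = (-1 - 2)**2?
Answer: -373519/9 ≈ -41502.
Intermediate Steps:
l = 9 (l = (-3)**2 = 9)
q(U, P) = 154/9
-41485 - q(-114, 192) = -41485 - 1*154/9 = -41485 - 154/9 = -373519/9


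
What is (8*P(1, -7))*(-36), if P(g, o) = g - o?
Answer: -2304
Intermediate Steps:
(8*P(1, -7))*(-36) = (8*(1 - 1*(-7)))*(-36) = (8*(1 + 7))*(-36) = (8*8)*(-36) = 64*(-36) = -2304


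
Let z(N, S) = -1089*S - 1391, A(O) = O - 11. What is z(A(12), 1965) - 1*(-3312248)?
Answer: 1170972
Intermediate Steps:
A(O) = -11 + O
z(N, S) = -1391 - 1089*S
z(A(12), 1965) - 1*(-3312248) = (-1391 - 1089*1965) - 1*(-3312248) = (-1391 - 2139885) + 3312248 = -2141276 + 3312248 = 1170972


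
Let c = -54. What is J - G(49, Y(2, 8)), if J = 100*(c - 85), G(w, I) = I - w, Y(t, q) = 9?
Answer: -13860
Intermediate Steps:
J = -13900 (J = 100*(-54 - 85) = 100*(-139) = -13900)
J - G(49, Y(2, 8)) = -13900 - (9 - 1*49) = -13900 - (9 - 49) = -13900 - 1*(-40) = -13900 + 40 = -13860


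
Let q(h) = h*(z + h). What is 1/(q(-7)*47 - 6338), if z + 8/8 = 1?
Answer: -1/4035 ≈ -0.00024783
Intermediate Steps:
z = 0 (z = -1 + 1 = 0)
q(h) = h**2 (q(h) = h*(0 + h) = h*h = h**2)
1/(q(-7)*47 - 6338) = 1/((-7)**2*47 - 6338) = 1/(49*47 - 6338) = 1/(2303 - 6338) = 1/(-4035) = -1/4035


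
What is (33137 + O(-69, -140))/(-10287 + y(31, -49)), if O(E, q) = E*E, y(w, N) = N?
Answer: -18949/5168 ≈ -3.6666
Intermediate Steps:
O(E, q) = E²
(33137 + O(-69, -140))/(-10287 + y(31, -49)) = (33137 + (-69)²)/(-10287 - 49) = (33137 + 4761)/(-10336) = 37898*(-1/10336) = -18949/5168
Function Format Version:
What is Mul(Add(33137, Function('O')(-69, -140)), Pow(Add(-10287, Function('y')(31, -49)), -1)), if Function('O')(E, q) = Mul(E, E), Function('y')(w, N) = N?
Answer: Rational(-18949, 5168) ≈ -3.6666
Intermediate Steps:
Function('O')(E, q) = Pow(E, 2)
Mul(Add(33137, Function('O')(-69, -140)), Pow(Add(-10287, Function('y')(31, -49)), -1)) = Mul(Add(33137, Pow(-69, 2)), Pow(Add(-10287, -49), -1)) = Mul(Add(33137, 4761), Pow(-10336, -1)) = Mul(37898, Rational(-1, 10336)) = Rational(-18949, 5168)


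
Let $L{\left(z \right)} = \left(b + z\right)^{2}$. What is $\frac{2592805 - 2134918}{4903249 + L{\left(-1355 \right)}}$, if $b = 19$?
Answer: $\frac{457887}{6688145} \approx 0.068462$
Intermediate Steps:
$L{\left(z \right)} = \left(19 + z\right)^{2}$
$\frac{2592805 - 2134918}{4903249 + L{\left(-1355 \right)}} = \frac{2592805 - 2134918}{4903249 + \left(19 - 1355\right)^{2}} = \frac{457887}{4903249 + \left(-1336\right)^{2}} = \frac{457887}{4903249 + 1784896} = \frac{457887}{6688145}$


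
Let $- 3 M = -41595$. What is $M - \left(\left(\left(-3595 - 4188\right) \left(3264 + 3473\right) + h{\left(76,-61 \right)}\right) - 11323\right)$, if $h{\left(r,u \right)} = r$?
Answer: $52459183$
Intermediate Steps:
$M = 13865$ ($M = \left(- \frac{1}{3}\right) \left(-41595\right) = 13865$)
$M - \left(\left(\left(-3595 - 4188\right) \left(3264 + 3473\right) + h{\left(76,-61 \right)}\right) - 11323\right) = 13865 - \left(\left(\left(-3595 - 4188\right) \left(3264 + 3473\right) + 76\right) - 11323\right) = 13865 - \left(\left(\left(-7783\right) 6737 + 76\right) - 11323\right) = 13865 - \left(\left(-52434071 + 76\right) - 11323\right) = 13865 - \left(-52433995 - 11323\right) = 13865 - -52445318 = 13865 + 52445318 = 52459183$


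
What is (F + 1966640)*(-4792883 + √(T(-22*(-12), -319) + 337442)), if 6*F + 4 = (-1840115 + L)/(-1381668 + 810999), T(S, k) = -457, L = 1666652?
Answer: -3586035477978630289/380446 + 748200087083*√2785/34586 ≈ -9.4247e+12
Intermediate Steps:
F = -234357/380446 (F = -⅔ + ((-1840115 + 1666652)/(-1381668 + 810999))/6 = -⅔ + (-173463/(-570669))/6 = -⅔ + (-173463*(-1/570669))/6 = -⅔ + (⅙)*(57821/190223) = -⅔ + 57821/1141338 = -234357/380446 ≈ -0.61601)
(F + 1966640)*(-4792883 + √(T(-22*(-12), -319) + 337442)) = (-234357/380446 + 1966640)*(-4792883 + √(-457 + 337442)) = 748200087083*(-4792883 + √336985)/380446 = 748200087083*(-4792883 + 11*√2785)/380446 = -3586035477978630289/380446 + 748200087083*√2785/34586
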